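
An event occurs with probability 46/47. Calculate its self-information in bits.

Information content I(x) = -log₂(p(x))
I = -log₂(46/47) = -log₂(0.9787)
I = 0.0310 bits


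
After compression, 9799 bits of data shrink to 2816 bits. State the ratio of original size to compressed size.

Compression ratio = Original / Compressed
= 9799 / 2816 = 3.48:1


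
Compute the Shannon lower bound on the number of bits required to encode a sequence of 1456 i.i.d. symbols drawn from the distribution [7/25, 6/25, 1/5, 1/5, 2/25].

Entropy H = 2.2286 bits/symbol
Minimum bits = H × n = 2.2286 × 1456
= 3244.89 bits


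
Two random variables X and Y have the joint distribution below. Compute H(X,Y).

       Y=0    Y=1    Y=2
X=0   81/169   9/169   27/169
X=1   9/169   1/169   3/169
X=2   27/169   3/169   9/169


H(X,Y) = -Σ p(x,y) log₂ p(x,y)
  p(0,0)=81/169: -0.4793 × log₂(0.4793) = 0.5085
  p(0,1)=9/169: -0.0533 × log₂(0.0533) = 0.2253
  p(0,2)=27/169: -0.1598 × log₂(0.1598) = 0.4227
  p(1,0)=9/169: -0.0533 × log₂(0.0533) = 0.2253
  p(1,1)=1/169: -0.0059 × log₂(0.0059) = 0.0438
  p(1,2)=3/169: -0.0178 × log₂(0.0178) = 0.1032
  p(2,0)=27/169: -0.1598 × log₂(0.1598) = 0.4227
  p(2,1)=3/169: -0.0178 × log₂(0.0178) = 0.1032
  p(2,2)=9/169: -0.0533 × log₂(0.0533) = 0.2253
H(X,Y) = 2.2802 bits


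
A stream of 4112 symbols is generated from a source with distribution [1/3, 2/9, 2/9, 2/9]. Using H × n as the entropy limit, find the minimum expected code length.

Entropy H = 1.9749 bits/symbol
Minimum bits = H × n = 1.9749 × 4112
= 8120.94 bits


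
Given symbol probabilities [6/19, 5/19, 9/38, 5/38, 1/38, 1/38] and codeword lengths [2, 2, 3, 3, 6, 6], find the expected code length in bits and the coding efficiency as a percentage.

Average length L = Σ p_i × l_i = 2.5789 bits
Entropy H = 2.1854 bits
Efficiency η = H/L × 100% = 84.74%


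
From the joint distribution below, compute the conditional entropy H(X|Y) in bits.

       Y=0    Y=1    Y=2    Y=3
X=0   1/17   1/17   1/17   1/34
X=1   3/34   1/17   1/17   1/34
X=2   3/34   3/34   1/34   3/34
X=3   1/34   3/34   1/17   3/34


H(X|Y) = Σ_y p(y) H(X|Y=y)
  p(Y=0) = 9/34, H(X|Y=0) = 1.8911
  p(Y=1) = 5/17, H(X|Y=1) = 1.9710
  p(Y=2) = 7/34, H(X|Y=2) = 1.9502
  p(Y=3) = 4/17, H(X|Y=3) = 1.8113
H(X|Y) = 0.2647×1.8911 + 0.2941×1.9710 + 0.2059×1.9502 + 0.2353×1.8113 = 1.9080 bits


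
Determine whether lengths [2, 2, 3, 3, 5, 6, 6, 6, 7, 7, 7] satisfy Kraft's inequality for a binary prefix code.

Kraft inequality: Σ 2^(-l_i) ≤ 1 for prefix-free code
Calculating: 2^(-2) + 2^(-2) + 2^(-3) + 2^(-3) + 2^(-5) + 2^(-6) + 2^(-6) + 2^(-6) + 2^(-7) + 2^(-7) + 2^(-7)
= 0.25 + 0.25 + 0.125 + 0.125 + 0.03125 + 0.015625 + 0.015625 + 0.015625 + 0.0078125 + 0.0078125 + 0.0078125
= 0.8516
Since 0.8516 ≤ 1, prefix-free code exists


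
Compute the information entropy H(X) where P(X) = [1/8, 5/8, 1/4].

H(X) = -Σ p(x) log₂ p(x)
  -1/8 × log₂(1/8) = 0.3750
  -5/8 × log₂(5/8) = 0.4238
  -1/4 × log₂(1/4) = 0.5000
H(X) = 1.2988 bits


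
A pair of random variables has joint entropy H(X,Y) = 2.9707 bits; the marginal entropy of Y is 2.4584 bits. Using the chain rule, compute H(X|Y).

Chain rule: H(X,Y) = H(X|Y) + H(Y)
H(X|Y) = H(X,Y) - H(Y) = 2.9707 - 2.4584 = 0.5123 bits


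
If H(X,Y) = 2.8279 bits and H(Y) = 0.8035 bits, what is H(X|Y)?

Chain rule: H(X,Y) = H(X|Y) + H(Y)
H(X|Y) = H(X,Y) - H(Y) = 2.8279 - 0.8035 = 2.0244 bits


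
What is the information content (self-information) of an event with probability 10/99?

Information content I(x) = -log₂(p(x))
I = -log₂(10/99) = -log₂(0.1010)
I = 3.3074 bits


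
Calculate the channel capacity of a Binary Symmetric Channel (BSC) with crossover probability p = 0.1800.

For BSC with error probability p:
C = 1 - H(p) where H(p) is binary entropy
H(0.1800) = -0.1800 × log₂(0.1800) - 0.8200 × log₂(0.8200)
H(p) = 0.6801
C = 1 - 0.6801 = 0.3199 bits/use


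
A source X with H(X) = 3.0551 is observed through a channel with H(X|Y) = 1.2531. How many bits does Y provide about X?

I(X;Y) = H(X) - H(X|Y)
I(X;Y) = 3.0551 - 1.2531 = 1.802 bits


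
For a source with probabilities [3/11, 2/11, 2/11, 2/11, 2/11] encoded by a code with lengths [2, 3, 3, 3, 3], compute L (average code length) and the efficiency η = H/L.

Average length L = Σ p_i × l_i = 2.7273 bits
Entropy H = 2.2999 bits
Efficiency η = H/L × 100% = 84.33%


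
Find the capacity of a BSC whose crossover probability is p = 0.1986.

For BSC with error probability p:
C = 1 - H(p) where H(p) is binary entropy
H(0.1986) = -0.1986 × log₂(0.1986) - 0.8014 × log₂(0.8014)
H(p) = 0.7191
C = 1 - 0.7191 = 0.2809 bits/use


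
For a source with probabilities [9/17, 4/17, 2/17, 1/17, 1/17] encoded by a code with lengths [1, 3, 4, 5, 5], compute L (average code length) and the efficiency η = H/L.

Average length L = Σ p_i × l_i = 2.2941 bits
Entropy H = 1.8210 bits
Efficiency η = H/L × 100% = 79.38%


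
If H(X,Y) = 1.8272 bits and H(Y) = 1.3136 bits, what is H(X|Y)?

Chain rule: H(X,Y) = H(X|Y) + H(Y)
H(X|Y) = H(X,Y) - H(Y) = 1.8272 - 1.3136 = 0.5136 bits


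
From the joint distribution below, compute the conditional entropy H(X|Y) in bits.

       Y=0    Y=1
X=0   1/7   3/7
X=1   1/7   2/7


H(X|Y) = Σ_y p(y) H(X|Y=y)
  p(Y=0) = 2/7, H(X|Y=0) = 1.0000
  p(Y=1) = 5/7, H(X|Y=1) = 0.9710
H(X|Y) = 0.2857×1.0000 + 0.7143×0.9710 = 0.9793 bits


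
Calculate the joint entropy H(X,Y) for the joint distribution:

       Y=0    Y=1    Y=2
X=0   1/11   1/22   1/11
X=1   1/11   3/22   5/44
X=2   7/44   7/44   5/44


H(X,Y) = -Σ p(x,y) log₂ p(x,y)
  p(0,0)=1/11: -0.0909 × log₂(0.0909) = 0.3145
  p(0,1)=1/22: -0.0455 × log₂(0.0455) = 0.2027
  p(0,2)=1/11: -0.0909 × log₂(0.0909) = 0.3145
  p(1,0)=1/11: -0.0909 × log₂(0.0909) = 0.3145
  p(1,1)=3/22: -0.1364 × log₂(0.1364) = 0.3920
  p(1,2)=5/44: -0.1136 × log₂(0.1136) = 0.3565
  p(2,0)=7/44: -0.1591 × log₂(0.1591) = 0.4219
  p(2,1)=7/44: -0.1591 × log₂(0.1591) = 0.4219
  p(2,2)=5/44: -0.1136 × log₂(0.1136) = 0.3565
H(X,Y) = 3.0951 bits


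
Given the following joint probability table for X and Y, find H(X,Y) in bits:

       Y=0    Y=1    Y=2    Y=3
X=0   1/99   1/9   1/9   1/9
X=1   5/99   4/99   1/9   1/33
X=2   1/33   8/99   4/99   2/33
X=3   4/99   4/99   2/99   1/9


H(X,Y) = -Σ p(x,y) log₂ p(x,y)
  p(0,0)=1/99: -0.0101 × log₂(0.0101) = 0.0670
  p(0,1)=1/9: -0.1111 × log₂(0.1111) = 0.3522
  p(0,2)=1/9: -0.1111 × log₂(0.1111) = 0.3522
  p(0,3)=1/9: -0.1111 × log₂(0.1111) = 0.3522
  p(1,0)=5/99: -0.0505 × log₂(0.0505) = 0.2175
  p(1,1)=4/99: -0.0404 × log₂(0.0404) = 0.1870
  p(1,2)=1/9: -0.1111 × log₂(0.1111) = 0.3522
  p(1,3)=1/33: -0.0303 × log₂(0.0303) = 0.1529
  p(2,0)=1/33: -0.0303 × log₂(0.0303) = 0.1529
  p(2,1)=8/99: -0.0808 × log₂(0.0808) = 0.2933
  p(2,2)=4/99: -0.0404 × log₂(0.0404) = 0.1870
  p(2,3)=2/33: -0.0606 × log₂(0.0606) = 0.2451
  p(3,0)=4/99: -0.0404 × log₂(0.0404) = 0.1870
  p(3,1)=4/99: -0.0404 × log₂(0.0404) = 0.1870
  p(3,2)=2/99: -0.0202 × log₂(0.0202) = 0.1137
  p(3,3)=1/9: -0.1111 × log₂(0.1111) = 0.3522
H(X,Y) = 3.7516 bits


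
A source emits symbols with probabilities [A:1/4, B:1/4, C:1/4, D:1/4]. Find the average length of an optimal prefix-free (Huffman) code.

Huffman tree construction:
Combine smallest probabilities repeatedly
Resulting codes:
  A: 00 (length 2)
  B: 01 (length 2)
  C: 10 (length 2)
  D: 11 (length 2)
Average length = Σ p(s) × length(s) = 2.0000 bits


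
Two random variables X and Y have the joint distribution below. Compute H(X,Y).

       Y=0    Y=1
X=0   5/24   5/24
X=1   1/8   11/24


H(X,Y) = -Σ p(x,y) log₂ p(x,y)
  p(0,0)=5/24: -0.2083 × log₂(0.2083) = 0.4715
  p(0,1)=5/24: -0.2083 × log₂(0.2083) = 0.4715
  p(1,0)=1/8: -0.1250 × log₂(0.1250) = 0.3750
  p(1,1)=11/24: -0.4583 × log₂(0.4583) = 0.5159
H(X,Y) = 1.8338 bits


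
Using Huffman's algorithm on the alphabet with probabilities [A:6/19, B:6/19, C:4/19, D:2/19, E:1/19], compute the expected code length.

Huffman tree construction:
Combine smallest probabilities repeatedly
Resulting codes:
  A: 10 (length 2)
  B: 11 (length 2)
  C: 01 (length 2)
  D: 001 (length 3)
  E: 000 (length 3)
Average length = Σ p(s) × length(s) = 2.1579 bits


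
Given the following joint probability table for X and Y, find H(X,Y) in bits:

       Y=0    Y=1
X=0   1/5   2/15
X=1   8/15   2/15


H(X,Y) = -Σ p(x,y) log₂ p(x,y)
  p(0,0)=1/5: -0.2000 × log₂(0.2000) = 0.4644
  p(0,1)=2/15: -0.1333 × log₂(0.1333) = 0.3876
  p(1,0)=8/15: -0.5333 × log₂(0.5333) = 0.4837
  p(1,1)=2/15: -0.1333 × log₂(0.1333) = 0.3876
H(X,Y) = 1.7232 bits


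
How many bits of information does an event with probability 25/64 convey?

Information content I(x) = -log₂(p(x))
I = -log₂(25/64) = -log₂(0.3906)
I = 1.3561 bits


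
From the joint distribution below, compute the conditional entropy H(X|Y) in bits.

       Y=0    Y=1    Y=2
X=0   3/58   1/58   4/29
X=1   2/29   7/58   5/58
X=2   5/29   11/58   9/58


H(X|Y) = Σ_y p(y) H(X|Y=y)
  p(Y=0) = 17/58, H(X|Y=0) = 1.3831
  p(Y=1) = 19/58, H(X|Y=1) = 1.2108
  p(Y=2) = 11/29, H(X|Y=2) = 1.5440
H(X|Y) = 0.2931×1.3831 + 0.3276×1.2108 + 0.3793×1.5440 = 1.3877 bits


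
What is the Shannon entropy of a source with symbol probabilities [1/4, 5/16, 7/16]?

H(X) = -Σ p(x) log₂ p(x)
  -1/4 × log₂(1/4) = 0.5000
  -5/16 × log₂(5/16) = 0.5244
  -7/16 × log₂(7/16) = 0.5218
H(X) = 1.5462 bits


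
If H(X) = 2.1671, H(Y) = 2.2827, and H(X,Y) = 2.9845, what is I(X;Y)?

I(X;Y) = H(X) + H(Y) - H(X,Y)
I(X;Y) = 2.1671 + 2.2827 - 2.9845 = 1.4653 bits


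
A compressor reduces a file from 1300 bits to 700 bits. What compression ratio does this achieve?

Compression ratio = Original / Compressed
= 1300 / 700 = 1.86:1


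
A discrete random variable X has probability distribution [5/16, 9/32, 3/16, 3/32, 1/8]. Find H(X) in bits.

H(X) = -Σ p(x) log₂ p(x)
  -5/16 × log₂(5/16) = 0.5244
  -9/32 × log₂(9/32) = 0.5147
  -3/16 × log₂(3/16) = 0.4528
  -3/32 × log₂(3/32) = 0.3202
  -1/8 × log₂(1/8) = 0.3750
H(X) = 2.1871 bits


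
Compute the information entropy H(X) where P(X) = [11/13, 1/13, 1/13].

H(X) = -Σ p(x) log₂ p(x)
  -11/13 × log₂(11/13) = 0.2039
  -1/13 × log₂(1/13) = 0.2846
  -1/13 × log₂(1/13) = 0.2846
H(X) = 0.7732 bits


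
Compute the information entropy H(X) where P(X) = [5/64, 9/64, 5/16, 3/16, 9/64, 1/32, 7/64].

H(X) = -Σ p(x) log₂ p(x)
  -5/64 × log₂(5/64) = 0.2873
  -9/64 × log₂(9/64) = 0.3980
  -5/16 × log₂(5/16) = 0.5244
  -3/16 × log₂(3/16) = 0.4528
  -9/64 × log₂(9/64) = 0.3980
  -1/32 × log₂(1/32) = 0.1562
  -7/64 × log₂(7/64) = 0.3492
H(X) = 2.5660 bits


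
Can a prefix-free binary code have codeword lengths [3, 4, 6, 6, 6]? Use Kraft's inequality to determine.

Kraft inequality: Σ 2^(-l_i) ≤ 1 for prefix-free code
Calculating: 2^(-3) + 2^(-4) + 2^(-6) + 2^(-6) + 2^(-6)
= 0.125 + 0.0625 + 0.015625 + 0.015625 + 0.015625
= 0.2344
Since 0.2344 ≤ 1, prefix-free code exists


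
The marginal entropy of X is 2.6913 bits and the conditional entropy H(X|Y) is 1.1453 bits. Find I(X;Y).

I(X;Y) = H(X) - H(X|Y)
I(X;Y) = 2.6913 - 1.1453 = 1.546 bits


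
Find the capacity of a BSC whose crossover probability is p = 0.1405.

For BSC with error probability p:
C = 1 - H(p) where H(p) is binary entropy
H(0.1405) = -0.1405 × log₂(0.1405) - 0.8595 × log₂(0.8595)
H(p) = 0.5855
C = 1 - 0.5855 = 0.4145 bits/use


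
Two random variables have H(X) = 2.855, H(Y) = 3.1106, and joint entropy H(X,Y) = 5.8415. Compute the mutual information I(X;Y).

I(X;Y) = H(X) + H(Y) - H(X,Y)
I(X;Y) = 2.855 + 3.1106 - 5.8415 = 0.1241 bits


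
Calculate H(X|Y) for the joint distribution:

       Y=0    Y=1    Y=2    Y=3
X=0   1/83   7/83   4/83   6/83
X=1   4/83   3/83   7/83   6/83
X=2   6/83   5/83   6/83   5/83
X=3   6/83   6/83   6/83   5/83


H(X|Y) = Σ_y p(y) H(X|Y=y)
  p(Y=0) = 17/83, H(X|Y=0) = 1.7922
  p(Y=1) = 21/83, H(X|Y=1) = 1.9387
  p(Y=2) = 23/83, H(X|Y=2) = 1.9726
  p(Y=3) = 22/83, H(X|Y=3) = 1.9940
H(X|Y) = 0.2048×1.7922 + 0.2530×1.9387 + 0.2771×1.9726 + 0.2651×1.9940 = 1.9328 bits


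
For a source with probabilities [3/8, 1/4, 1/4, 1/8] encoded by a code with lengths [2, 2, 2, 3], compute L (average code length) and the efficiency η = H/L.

Average length L = Σ p_i × l_i = 2.1250 bits
Entropy H = 1.9056 bits
Efficiency η = H/L × 100% = 89.68%


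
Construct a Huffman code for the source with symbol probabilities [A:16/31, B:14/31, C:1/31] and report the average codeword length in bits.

Huffman tree construction:
Combine smallest probabilities repeatedly
Resulting codes:
  A: 1 (length 1)
  B: 01 (length 2)
  C: 00 (length 2)
Average length = Σ p(s) × length(s) = 1.4839 bits


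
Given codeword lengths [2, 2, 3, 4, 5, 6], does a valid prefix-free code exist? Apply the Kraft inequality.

Kraft inequality: Σ 2^(-l_i) ≤ 1 for prefix-free code
Calculating: 2^(-2) + 2^(-2) + 2^(-3) + 2^(-4) + 2^(-5) + 2^(-6)
= 0.25 + 0.25 + 0.125 + 0.0625 + 0.03125 + 0.015625
= 0.7344
Since 0.7344 ≤ 1, prefix-free code exists


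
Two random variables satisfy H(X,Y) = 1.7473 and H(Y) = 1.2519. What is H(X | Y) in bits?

Chain rule: H(X,Y) = H(X|Y) + H(Y)
H(X|Y) = H(X,Y) - H(Y) = 1.7473 - 1.2519 = 0.4954 bits


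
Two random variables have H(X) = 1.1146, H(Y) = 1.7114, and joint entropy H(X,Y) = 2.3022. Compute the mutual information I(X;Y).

I(X;Y) = H(X) + H(Y) - H(X,Y)
I(X;Y) = 1.1146 + 1.7114 - 2.3022 = 0.5238 bits


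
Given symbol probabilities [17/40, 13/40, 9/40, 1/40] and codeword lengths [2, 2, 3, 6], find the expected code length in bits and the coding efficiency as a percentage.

Average length L = Σ p_i × l_i = 2.3250 bits
Entropy H = 1.6689 bits
Efficiency η = H/L × 100% = 71.78%


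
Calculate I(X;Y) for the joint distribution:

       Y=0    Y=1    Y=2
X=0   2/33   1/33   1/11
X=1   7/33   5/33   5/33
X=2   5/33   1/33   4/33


H(X) = 1.4621, H(Y) = 1.5300, H(X,Y) = 2.9464
I(X;Y) = H(X) + H(Y) - H(X,Y) = 0.0458 bits


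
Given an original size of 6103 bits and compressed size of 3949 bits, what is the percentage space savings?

Space savings = (1 - Compressed/Original) × 100%
= (1 - 3949/6103) × 100%
= 35.29%


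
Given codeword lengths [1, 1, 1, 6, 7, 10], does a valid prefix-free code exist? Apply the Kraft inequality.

Kraft inequality: Σ 2^(-l_i) ≤ 1 for prefix-free code
Calculating: 2^(-1) + 2^(-1) + 2^(-1) + 2^(-6) + 2^(-7) + 2^(-10)
= 0.5 + 0.5 + 0.5 + 0.015625 + 0.0078125 + 0.0009765625
= 1.5244
Since 1.5244 > 1, prefix-free code does not exist


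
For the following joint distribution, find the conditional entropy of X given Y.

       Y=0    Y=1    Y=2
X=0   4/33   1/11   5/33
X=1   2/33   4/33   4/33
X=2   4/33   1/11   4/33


H(X|Y) = Σ_y p(y) H(X|Y=y)
  p(Y=0) = 10/33, H(X|Y=0) = 1.5219
  p(Y=1) = 10/33, H(X|Y=1) = 1.5710
  p(Y=2) = 13/33, H(X|Y=2) = 1.5766
H(X|Y) = 0.3030×1.5219 + 0.3030×1.5710 + 0.3939×1.5766 = 1.5583 bits


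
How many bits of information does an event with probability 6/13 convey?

Information content I(x) = -log₂(p(x))
I = -log₂(6/13) = -log₂(0.4615)
I = 1.1155 bits


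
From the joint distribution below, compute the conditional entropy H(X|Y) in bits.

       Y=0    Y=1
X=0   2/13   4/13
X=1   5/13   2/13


H(X|Y) = Σ_y p(y) H(X|Y=y)
  p(Y=0) = 7/13, H(X|Y=0) = 0.8631
  p(Y=1) = 6/13, H(X|Y=1) = 0.9183
H(X|Y) = 0.5385×0.8631 + 0.4615×0.9183 = 0.8886 bits


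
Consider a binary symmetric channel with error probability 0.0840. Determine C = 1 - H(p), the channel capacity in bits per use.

For BSC with error probability p:
C = 1 - H(p) where H(p) is binary entropy
H(0.0840) = -0.0840 × log₂(0.0840) - 0.9160 × log₂(0.9160)
H(p) = 0.4161
C = 1 - 0.4161 = 0.5839 bits/use


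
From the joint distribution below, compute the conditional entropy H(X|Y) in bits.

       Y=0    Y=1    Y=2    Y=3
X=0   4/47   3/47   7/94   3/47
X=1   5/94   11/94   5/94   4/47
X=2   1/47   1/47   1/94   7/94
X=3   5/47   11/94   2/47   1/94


H(X|Y) = Σ_y p(y) H(X|Y=y)
  p(Y=0) = 25/94, H(X|Y=0) = 1.8107
  p(Y=1) = 15/47, H(X|Y=1) = 1.7863
  p(Y=2) = 17/94, H(X|Y=2) = 1.7780
  p(Y=3) = 11/47, H(X|Y=3) = 1.7703
H(X|Y) = 0.2660×1.8107 + 0.3191×1.7863 + 0.1809×1.7780 + 0.2340×1.7703 = 1.7875 bits


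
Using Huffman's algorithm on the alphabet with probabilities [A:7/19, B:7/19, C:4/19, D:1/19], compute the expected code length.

Huffman tree construction:
Combine smallest probabilities repeatedly
Resulting codes:
  A: 11 (length 2)
  B: 0 (length 1)
  C: 101 (length 3)
  D: 100 (length 3)
Average length = Σ p(s) × length(s) = 1.8947 bits


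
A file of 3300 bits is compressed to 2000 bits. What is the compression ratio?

Compression ratio = Original / Compressed
= 3300 / 2000 = 1.65:1


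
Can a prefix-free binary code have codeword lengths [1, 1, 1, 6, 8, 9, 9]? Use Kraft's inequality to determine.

Kraft inequality: Σ 2^(-l_i) ≤ 1 for prefix-free code
Calculating: 2^(-1) + 2^(-1) + 2^(-1) + 2^(-6) + 2^(-8) + 2^(-9) + 2^(-9)
= 0.5 + 0.5 + 0.5 + 0.015625 + 0.00390625 + 0.001953125 + 0.001953125
= 1.5234
Since 1.5234 > 1, prefix-free code does not exist


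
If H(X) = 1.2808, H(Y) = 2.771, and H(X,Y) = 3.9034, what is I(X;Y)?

I(X;Y) = H(X) + H(Y) - H(X,Y)
I(X;Y) = 1.2808 + 2.771 - 3.9034 = 0.1484 bits


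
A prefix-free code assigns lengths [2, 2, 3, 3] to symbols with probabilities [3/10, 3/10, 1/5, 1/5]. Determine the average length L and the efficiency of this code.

Average length L = Σ p_i × l_i = 2.4000 bits
Entropy H = 1.9710 bits
Efficiency η = H/L × 100% = 82.12%


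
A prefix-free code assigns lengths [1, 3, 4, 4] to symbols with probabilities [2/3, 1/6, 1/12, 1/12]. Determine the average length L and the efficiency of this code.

Average length L = Σ p_i × l_i = 1.8333 bits
Entropy H = 1.4183 bits
Efficiency η = H/L × 100% = 77.36%


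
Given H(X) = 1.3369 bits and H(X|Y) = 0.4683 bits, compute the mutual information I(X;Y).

I(X;Y) = H(X) - H(X|Y)
I(X;Y) = 1.3369 - 0.4683 = 0.8686 bits


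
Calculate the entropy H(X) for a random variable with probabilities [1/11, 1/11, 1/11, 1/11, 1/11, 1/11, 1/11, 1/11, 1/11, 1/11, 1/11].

H(X) = -Σ p(x) log₂ p(x)
  -1/11 × log₂(1/11) = 0.3145
  -1/11 × log₂(1/11) = 0.3145
  -1/11 × log₂(1/11) = 0.3145
  -1/11 × log₂(1/11) = 0.3145
  -1/11 × log₂(1/11) = 0.3145
  -1/11 × log₂(1/11) = 0.3145
  -1/11 × log₂(1/11) = 0.3145
  -1/11 × log₂(1/11) = 0.3145
  -1/11 × log₂(1/11) = 0.3145
  -1/11 × log₂(1/11) = 0.3145
  -1/11 × log₂(1/11) = 0.3145
H(X) = 3.4594 bits


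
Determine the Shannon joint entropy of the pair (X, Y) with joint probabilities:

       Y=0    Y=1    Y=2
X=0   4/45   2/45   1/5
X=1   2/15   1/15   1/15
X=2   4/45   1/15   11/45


H(X,Y) = -Σ p(x,y) log₂ p(x,y)
  p(0,0)=4/45: -0.0889 × log₂(0.0889) = 0.3104
  p(0,1)=2/45: -0.0444 × log₂(0.0444) = 0.1996
  p(0,2)=1/5: -0.2000 × log₂(0.2000) = 0.4644
  p(1,0)=2/15: -0.1333 × log₂(0.1333) = 0.3876
  p(1,1)=1/15: -0.0667 × log₂(0.0667) = 0.2605
  p(1,2)=1/15: -0.0667 × log₂(0.0667) = 0.2605
  p(2,0)=4/45: -0.0889 × log₂(0.0889) = 0.3104
  p(2,1)=1/15: -0.0667 × log₂(0.0667) = 0.2605
  p(2,2)=11/45: -0.2444 × log₂(0.2444) = 0.4968
H(X,Y) = 2.9506 bits


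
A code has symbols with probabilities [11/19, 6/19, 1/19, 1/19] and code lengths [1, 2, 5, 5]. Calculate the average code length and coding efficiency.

Average length L = Σ p_i × l_i = 1.7368 bits
Entropy H = 1.4288 bits
Efficiency η = H/L × 100% = 82.26%


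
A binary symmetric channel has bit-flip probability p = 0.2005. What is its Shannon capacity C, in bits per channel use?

For BSC with error probability p:
C = 1 - H(p) where H(p) is binary entropy
H(0.2005) = -0.2005 × log₂(0.2005) - 0.7995 × log₂(0.7995)
H(p) = 0.7229
C = 1 - 0.7229 = 0.2771 bits/use


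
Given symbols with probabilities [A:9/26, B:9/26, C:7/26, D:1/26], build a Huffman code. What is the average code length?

Huffman tree construction:
Combine smallest probabilities repeatedly
Resulting codes:
  A: 11 (length 2)
  B: 0 (length 1)
  C: 101 (length 3)
  D: 100 (length 3)
Average length = Σ p(s) × length(s) = 1.9615 bits


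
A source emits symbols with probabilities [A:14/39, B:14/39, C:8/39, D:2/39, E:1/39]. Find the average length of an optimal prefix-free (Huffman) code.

Huffman tree construction:
Combine smallest probabilities repeatedly
Resulting codes:
  A: 11 (length 2)
  B: 0 (length 1)
  C: 101 (length 3)
  D: 1001 (length 4)
  E: 1000 (length 4)
Average length = Σ p(s) × length(s) = 2.0000 bits


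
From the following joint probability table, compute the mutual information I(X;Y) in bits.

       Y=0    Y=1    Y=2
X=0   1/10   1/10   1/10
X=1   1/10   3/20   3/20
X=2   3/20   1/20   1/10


H(X) = 1.5710, H(Y) = 1.5813, H(X,Y) = 3.1087
I(X;Y) = H(X) + H(Y) - H(X,Y) = 0.0435 bits


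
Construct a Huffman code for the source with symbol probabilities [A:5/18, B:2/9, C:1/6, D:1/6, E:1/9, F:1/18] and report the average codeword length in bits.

Huffman tree construction:
Combine smallest probabilities repeatedly
Resulting codes:
  A: 10 (length 2)
  B: 01 (length 2)
  C: 110 (length 3)
  D: 111 (length 3)
  E: 001 (length 3)
  F: 000 (length 3)
Average length = Σ p(s) × length(s) = 2.5000 bits


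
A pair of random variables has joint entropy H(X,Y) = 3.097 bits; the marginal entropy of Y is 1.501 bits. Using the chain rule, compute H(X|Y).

Chain rule: H(X,Y) = H(X|Y) + H(Y)
H(X|Y) = H(X,Y) - H(Y) = 3.097 - 1.501 = 1.596 bits


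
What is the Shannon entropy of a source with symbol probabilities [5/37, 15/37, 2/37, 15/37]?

H(X) = -Σ p(x) log₂ p(x)
  -5/37 × log₂(5/37) = 0.3902
  -15/37 × log₂(15/37) = 0.5281
  -2/37 × log₂(2/37) = 0.2275
  -15/37 × log₂(15/37) = 0.5281
H(X) = 1.6739 bits


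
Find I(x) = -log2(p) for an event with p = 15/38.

Information content I(x) = -log₂(p(x))
I = -log₂(15/38) = -log₂(0.3947)
I = 1.3410 bits


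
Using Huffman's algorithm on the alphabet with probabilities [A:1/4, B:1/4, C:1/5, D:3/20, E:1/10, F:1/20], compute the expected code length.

Huffman tree construction:
Combine smallest probabilities repeatedly
Resulting codes:
  A: 01 (length 2)
  B: 10 (length 2)
  C: 00 (length 2)
  D: 110 (length 3)
  E: 1111 (length 4)
  F: 1110 (length 4)
Average length = Σ p(s) × length(s) = 2.4500 bits


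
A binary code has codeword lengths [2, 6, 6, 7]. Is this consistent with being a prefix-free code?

Kraft inequality: Σ 2^(-l_i) ≤ 1 for prefix-free code
Calculating: 2^(-2) + 2^(-6) + 2^(-6) + 2^(-7)
= 0.25 + 0.015625 + 0.015625 + 0.0078125
= 0.2891
Since 0.2891 ≤ 1, prefix-free code exists


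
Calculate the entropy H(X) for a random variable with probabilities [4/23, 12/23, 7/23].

H(X) = -Σ p(x) log₂ p(x)
  -4/23 × log₂(4/23) = 0.4389
  -12/23 × log₂(12/23) = 0.4897
  -7/23 × log₂(7/23) = 0.5223
H(X) = 1.4509 bits


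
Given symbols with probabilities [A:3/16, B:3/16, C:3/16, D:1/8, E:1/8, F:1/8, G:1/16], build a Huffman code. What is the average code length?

Huffman tree construction:
Combine smallest probabilities repeatedly
Resulting codes:
  A: 110 (length 3)
  B: 111 (length 3)
  C: 00 (length 2)
  D: 011 (length 3)
  E: 100 (length 3)
  F: 101 (length 3)
  G: 010 (length 3)
Average length = Σ p(s) × length(s) = 2.8125 bits


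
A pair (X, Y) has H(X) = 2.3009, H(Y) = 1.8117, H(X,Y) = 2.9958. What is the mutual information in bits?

I(X;Y) = H(X) + H(Y) - H(X,Y)
I(X;Y) = 2.3009 + 1.8117 - 2.9958 = 1.1168 bits


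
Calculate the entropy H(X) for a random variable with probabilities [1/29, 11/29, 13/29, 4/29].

H(X) = -Σ p(x) log₂ p(x)
  -1/29 × log₂(1/29) = 0.1675
  -11/29 × log₂(11/29) = 0.5305
  -13/29 × log₂(13/29) = 0.5189
  -4/29 × log₂(4/29) = 0.3942
H(X) = 1.6111 bits


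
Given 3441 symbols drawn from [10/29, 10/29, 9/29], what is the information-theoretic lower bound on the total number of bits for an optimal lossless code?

Entropy H = 1.5832 bits/symbol
Minimum bits = H × n = 1.5832 × 3441
= 5447.88 bits


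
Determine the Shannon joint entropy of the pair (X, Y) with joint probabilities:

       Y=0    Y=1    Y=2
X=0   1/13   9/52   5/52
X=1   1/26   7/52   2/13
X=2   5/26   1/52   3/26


H(X,Y) = -Σ p(x,y) log₂ p(x,y)
  p(0,0)=1/13: -0.0769 × log₂(0.0769) = 0.2846
  p(0,1)=9/52: -0.1731 × log₂(0.1731) = 0.4380
  p(0,2)=5/52: -0.0962 × log₂(0.0962) = 0.3249
  p(1,0)=1/26: -0.0385 × log₂(0.0385) = 0.1808
  p(1,1)=7/52: -0.1346 × log₂(0.1346) = 0.3895
  p(1,2)=2/13: -0.1538 × log₂(0.1538) = 0.4155
  p(2,0)=5/26: -0.1923 × log₂(0.1923) = 0.4574
  p(2,1)=1/52: -0.0192 × log₂(0.0192) = 0.1096
  p(2,2)=3/26: -0.1154 × log₂(0.1154) = 0.3595
H(X,Y) = 2.9597 bits


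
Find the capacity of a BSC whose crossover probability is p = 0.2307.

For BSC with error probability p:
C = 1 - H(p) where H(p) is binary entropy
H(0.2307) = -0.2307 × log₂(0.2307) - 0.7693 × log₂(0.7693)
H(p) = 0.7792
C = 1 - 0.7792 = 0.2208 bits/use


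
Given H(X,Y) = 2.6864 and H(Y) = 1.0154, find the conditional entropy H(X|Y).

Chain rule: H(X,Y) = H(X|Y) + H(Y)
H(X|Y) = H(X,Y) - H(Y) = 2.6864 - 1.0154 = 1.671 bits


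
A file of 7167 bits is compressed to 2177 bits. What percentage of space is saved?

Space savings = (1 - Compressed/Original) × 100%
= (1 - 2177/7167) × 100%
= 69.62%


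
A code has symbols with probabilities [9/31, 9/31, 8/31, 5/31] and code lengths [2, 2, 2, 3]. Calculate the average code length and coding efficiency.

Average length L = Σ p_i × l_i = 2.1613 bits
Entropy H = 1.9649 bits
Efficiency η = H/L × 100% = 90.91%


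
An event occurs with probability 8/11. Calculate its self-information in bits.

Information content I(x) = -log₂(p(x))
I = -log₂(8/11) = -log₂(0.7273)
I = 0.4594 bits


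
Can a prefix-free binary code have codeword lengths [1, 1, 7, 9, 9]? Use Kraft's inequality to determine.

Kraft inequality: Σ 2^(-l_i) ≤ 1 for prefix-free code
Calculating: 2^(-1) + 2^(-1) + 2^(-7) + 2^(-9) + 2^(-9)
= 0.5 + 0.5 + 0.0078125 + 0.001953125 + 0.001953125
= 1.0117
Since 1.0117 > 1, prefix-free code does not exist


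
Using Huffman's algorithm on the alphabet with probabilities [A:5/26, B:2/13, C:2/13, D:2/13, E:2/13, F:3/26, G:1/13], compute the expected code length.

Huffman tree construction:
Combine smallest probabilities repeatedly
Resulting codes:
  A: 00 (length 2)
  B: 100 (length 3)
  C: 101 (length 3)
  D: 110 (length 3)
  E: 111 (length 3)
  F: 011 (length 3)
  G: 010 (length 3)
Average length = Σ p(s) × length(s) = 2.8077 bits


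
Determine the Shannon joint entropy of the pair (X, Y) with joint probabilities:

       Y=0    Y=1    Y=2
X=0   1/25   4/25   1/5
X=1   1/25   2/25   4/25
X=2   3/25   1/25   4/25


H(X,Y) = -Σ p(x,y) log₂ p(x,y)
  p(0,0)=1/25: -0.0400 × log₂(0.0400) = 0.1858
  p(0,1)=4/25: -0.1600 × log₂(0.1600) = 0.4230
  p(0,2)=1/5: -0.2000 × log₂(0.2000) = 0.4644
  p(1,0)=1/25: -0.0400 × log₂(0.0400) = 0.1858
  p(1,1)=2/25: -0.0800 × log₂(0.0800) = 0.2915
  p(1,2)=4/25: -0.1600 × log₂(0.1600) = 0.4230
  p(2,0)=3/25: -0.1200 × log₂(0.1200) = 0.3671
  p(2,1)=1/25: -0.0400 × log₂(0.0400) = 0.1858
  p(2,2)=4/25: -0.1600 × log₂(0.1600) = 0.4230
H(X,Y) = 2.9493 bits


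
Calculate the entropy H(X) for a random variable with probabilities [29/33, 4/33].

H(X) = -Σ p(x) log₂ p(x)
  -29/33 × log₂(29/33) = 0.1638
  -4/33 × log₂(4/33) = 0.3690
H(X) = 0.5328 bits


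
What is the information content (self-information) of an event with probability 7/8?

Information content I(x) = -log₂(p(x))
I = -log₂(7/8) = -log₂(0.8750)
I = 0.1926 bits


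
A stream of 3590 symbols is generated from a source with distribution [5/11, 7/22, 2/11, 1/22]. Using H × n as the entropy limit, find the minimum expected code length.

Entropy H = 1.6926 bits/symbol
Minimum bits = H × n = 1.6926 × 3590
= 6076.36 bits


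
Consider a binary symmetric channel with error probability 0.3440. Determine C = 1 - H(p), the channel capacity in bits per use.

For BSC with error probability p:
C = 1 - H(p) where H(p) is binary entropy
H(0.3440) = -0.3440 × log₂(0.3440) - 0.6560 × log₂(0.6560)
H(p) = 0.9286
C = 1 - 0.9286 = 0.0714 bits/use


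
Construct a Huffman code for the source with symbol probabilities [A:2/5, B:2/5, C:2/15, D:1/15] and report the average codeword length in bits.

Huffman tree construction:
Combine smallest probabilities repeatedly
Resulting codes:
  A: 11 (length 2)
  B: 0 (length 1)
  C: 101 (length 3)
  D: 100 (length 3)
Average length = Σ p(s) × length(s) = 1.8000 bits


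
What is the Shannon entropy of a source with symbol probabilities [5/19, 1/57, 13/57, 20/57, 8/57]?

H(X) = -Σ p(x) log₂ p(x)
  -5/19 × log₂(5/19) = 0.5068
  -1/57 × log₂(1/57) = 0.1023
  -13/57 × log₂(13/57) = 0.4863
  -20/57 × log₂(20/57) = 0.5302
  -8/57 × log₂(8/57) = 0.3976
H(X) = 2.0233 bits


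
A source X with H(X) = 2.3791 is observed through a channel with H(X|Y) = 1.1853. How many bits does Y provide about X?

I(X;Y) = H(X) - H(X|Y)
I(X;Y) = 2.3791 - 1.1853 = 1.1938 bits


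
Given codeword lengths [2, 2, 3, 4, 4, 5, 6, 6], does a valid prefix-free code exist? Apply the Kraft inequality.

Kraft inequality: Σ 2^(-l_i) ≤ 1 for prefix-free code
Calculating: 2^(-2) + 2^(-2) + 2^(-3) + 2^(-4) + 2^(-4) + 2^(-5) + 2^(-6) + 2^(-6)
= 0.25 + 0.25 + 0.125 + 0.0625 + 0.0625 + 0.03125 + 0.015625 + 0.015625
= 0.8125
Since 0.8125 ≤ 1, prefix-free code exists


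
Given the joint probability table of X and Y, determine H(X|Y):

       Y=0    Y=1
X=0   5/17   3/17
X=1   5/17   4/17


H(X|Y) = Σ_y p(y) H(X|Y=y)
  p(Y=0) = 10/17, H(X|Y=0) = 1.0000
  p(Y=1) = 7/17, H(X|Y=1) = 0.9852
H(X|Y) = 0.5882×1.0000 + 0.4118×0.9852 = 0.9939 bits


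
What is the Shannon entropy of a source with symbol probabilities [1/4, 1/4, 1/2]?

H(X) = -Σ p(x) log₂ p(x)
  -1/4 × log₂(1/4) = 0.5000
  -1/4 × log₂(1/4) = 0.5000
  -1/2 × log₂(1/2) = 0.5000
H(X) = 1.5000 bits


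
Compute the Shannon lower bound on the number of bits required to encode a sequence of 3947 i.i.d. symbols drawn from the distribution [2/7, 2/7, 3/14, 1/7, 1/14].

Entropy H = 2.1820 bits/symbol
Minimum bits = H × n = 2.1820 × 3947
= 8612.38 bits


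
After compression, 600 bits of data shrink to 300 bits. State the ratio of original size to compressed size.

Compression ratio = Original / Compressed
= 600 / 300 = 2.00:1


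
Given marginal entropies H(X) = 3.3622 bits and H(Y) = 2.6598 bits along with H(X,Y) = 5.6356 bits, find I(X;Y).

I(X;Y) = H(X) + H(Y) - H(X,Y)
I(X;Y) = 3.3622 + 2.6598 - 5.6356 = 0.3864 bits


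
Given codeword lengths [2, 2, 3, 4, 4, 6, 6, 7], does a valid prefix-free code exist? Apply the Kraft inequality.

Kraft inequality: Σ 2^(-l_i) ≤ 1 for prefix-free code
Calculating: 2^(-2) + 2^(-2) + 2^(-3) + 2^(-4) + 2^(-4) + 2^(-6) + 2^(-6) + 2^(-7)
= 0.25 + 0.25 + 0.125 + 0.0625 + 0.0625 + 0.015625 + 0.015625 + 0.0078125
= 0.7891
Since 0.7891 ≤ 1, prefix-free code exists


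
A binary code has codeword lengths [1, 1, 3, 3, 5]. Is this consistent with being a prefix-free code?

Kraft inequality: Σ 2^(-l_i) ≤ 1 for prefix-free code
Calculating: 2^(-1) + 2^(-1) + 2^(-3) + 2^(-3) + 2^(-5)
= 0.5 + 0.5 + 0.125 + 0.125 + 0.03125
= 1.2812
Since 1.2812 > 1, prefix-free code does not exist


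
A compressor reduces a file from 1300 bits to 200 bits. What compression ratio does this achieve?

Compression ratio = Original / Compressed
= 1300 / 200 = 6.50:1


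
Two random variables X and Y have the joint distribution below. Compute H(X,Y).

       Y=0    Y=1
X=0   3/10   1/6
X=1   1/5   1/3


H(X,Y) = -Σ p(x,y) log₂ p(x,y)
  p(0,0)=3/10: -0.3000 × log₂(0.3000) = 0.5211
  p(0,1)=1/6: -0.1667 × log₂(0.1667) = 0.4308
  p(1,0)=1/5: -0.2000 × log₂(0.2000) = 0.4644
  p(1,1)=1/3: -0.3333 × log₂(0.3333) = 0.5283
H(X,Y) = 1.9446 bits


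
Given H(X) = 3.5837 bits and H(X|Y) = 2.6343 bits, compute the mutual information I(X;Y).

I(X;Y) = H(X) - H(X|Y)
I(X;Y) = 3.5837 - 2.6343 = 0.9494 bits


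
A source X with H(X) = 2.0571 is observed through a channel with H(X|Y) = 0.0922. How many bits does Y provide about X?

I(X;Y) = H(X) - H(X|Y)
I(X;Y) = 2.0571 - 0.0922 = 1.9649 bits


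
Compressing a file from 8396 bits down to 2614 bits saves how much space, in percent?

Space savings = (1 - Compressed/Original) × 100%
= (1 - 2614/8396) × 100%
= 68.87%


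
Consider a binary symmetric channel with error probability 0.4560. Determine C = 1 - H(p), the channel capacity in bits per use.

For BSC with error probability p:
C = 1 - H(p) where H(p) is binary entropy
H(0.4560) = -0.4560 × log₂(0.4560) - 0.5440 × log₂(0.5440)
H(p) = 0.9944
C = 1 - 0.9944 = 0.0056 bits/use


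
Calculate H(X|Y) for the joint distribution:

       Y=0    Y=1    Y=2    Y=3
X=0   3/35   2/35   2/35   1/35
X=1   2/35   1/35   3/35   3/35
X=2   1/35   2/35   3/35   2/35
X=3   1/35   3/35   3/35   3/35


H(X|Y) = Σ_y p(y) H(X|Y=y)
  p(Y=0) = 1/5, H(X|Y=0) = 1.8424
  p(Y=1) = 8/35, H(X|Y=1) = 1.9056
  p(Y=2) = 11/35, H(X|Y=2) = 1.9808
  p(Y=3) = 9/35, H(X|Y=3) = 1.8911
H(X|Y) = 0.2000×1.8424 + 0.2286×1.9056 + 0.3143×1.9808 + 0.2571×1.8911 = 1.9129 bits


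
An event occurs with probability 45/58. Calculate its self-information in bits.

Information content I(x) = -log₂(p(x))
I = -log₂(45/58) = -log₂(0.7759)
I = 0.3661 bits


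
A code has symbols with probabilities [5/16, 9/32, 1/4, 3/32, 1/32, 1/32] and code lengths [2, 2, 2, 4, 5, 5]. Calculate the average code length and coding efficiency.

Average length L = Σ p_i × l_i = 2.3750 bits
Entropy H = 2.1718 bits
Efficiency η = H/L × 100% = 91.44%


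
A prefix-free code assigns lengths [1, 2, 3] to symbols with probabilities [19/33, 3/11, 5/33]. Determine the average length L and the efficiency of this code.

Average length L = Σ p_i × l_i = 1.5758 bits
Entropy H = 1.3823 bits
Efficiency η = H/L × 100% = 87.72%


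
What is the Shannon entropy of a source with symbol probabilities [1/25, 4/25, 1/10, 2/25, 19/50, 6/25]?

H(X) = -Σ p(x) log₂ p(x)
  -1/25 × log₂(1/25) = 0.1858
  -4/25 × log₂(4/25) = 0.4230
  -1/10 × log₂(1/10) = 0.3322
  -2/25 × log₂(2/25) = 0.2915
  -19/50 × log₂(19/50) = 0.5305
  -6/25 × log₂(6/25) = 0.4941
H(X) = 2.2571 bits


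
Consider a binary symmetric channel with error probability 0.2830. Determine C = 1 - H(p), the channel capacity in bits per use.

For BSC with error probability p:
C = 1 - H(p) where H(p) is binary entropy
H(0.2830) = -0.2830 × log₂(0.2830) - 0.7170 × log₂(0.7170)
H(p) = 0.8595
C = 1 - 0.8595 = 0.1405 bits/use


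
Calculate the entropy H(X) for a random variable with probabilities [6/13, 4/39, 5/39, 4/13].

H(X) = -Σ p(x) log₂ p(x)
  -6/13 × log₂(6/13) = 0.5148
  -4/39 × log₂(4/39) = 0.3370
  -5/39 × log₂(5/39) = 0.3799
  -4/13 × log₂(4/13) = 0.5232
H(X) = 1.7549 bits


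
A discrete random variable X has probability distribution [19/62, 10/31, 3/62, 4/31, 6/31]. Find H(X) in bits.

H(X) = -Σ p(x) log₂ p(x)
  -19/62 × log₂(19/62) = 0.5229
  -10/31 × log₂(10/31) = 0.5265
  -3/62 × log₂(3/62) = 0.2114
  -4/31 × log₂(4/31) = 0.3812
  -6/31 × log₂(6/31) = 0.4586
H(X) = 2.1006 bits


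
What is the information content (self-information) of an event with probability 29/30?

Information content I(x) = -log₂(p(x))
I = -log₂(29/30) = -log₂(0.9667)
I = 0.0489 bits


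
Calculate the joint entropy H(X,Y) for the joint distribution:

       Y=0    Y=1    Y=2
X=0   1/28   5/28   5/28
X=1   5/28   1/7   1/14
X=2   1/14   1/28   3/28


H(X,Y) = -Σ p(x,y) log₂ p(x,y)
  p(0,0)=1/28: -0.0357 × log₂(0.0357) = 0.1717
  p(0,1)=5/28: -0.1786 × log₂(0.1786) = 0.4438
  p(0,2)=5/28: -0.1786 × log₂(0.1786) = 0.4438
  p(1,0)=5/28: -0.1786 × log₂(0.1786) = 0.4438
  p(1,1)=1/7: -0.1429 × log₂(0.1429) = 0.4011
  p(1,2)=1/14: -0.0714 × log₂(0.0714) = 0.2720
  p(2,0)=1/14: -0.0714 × log₂(0.0714) = 0.2720
  p(2,1)=1/28: -0.0357 × log₂(0.0357) = 0.1717
  p(2,2)=3/28: -0.1071 × log₂(0.1071) = 0.3453
H(X,Y) = 2.9651 bits


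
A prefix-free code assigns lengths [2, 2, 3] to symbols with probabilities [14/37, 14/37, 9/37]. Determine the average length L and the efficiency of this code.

Average length L = Σ p_i × l_i = 2.2432 bits
Entropy H = 1.5571 bits
Efficiency η = H/L × 100% = 69.42%


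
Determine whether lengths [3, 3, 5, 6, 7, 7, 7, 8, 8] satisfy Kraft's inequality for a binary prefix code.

Kraft inequality: Σ 2^(-l_i) ≤ 1 for prefix-free code
Calculating: 2^(-3) + 2^(-3) + 2^(-5) + 2^(-6) + 2^(-7) + 2^(-7) + 2^(-7) + 2^(-8) + 2^(-8)
= 0.125 + 0.125 + 0.03125 + 0.015625 + 0.0078125 + 0.0078125 + 0.0078125 + 0.00390625 + 0.00390625
= 0.3281
Since 0.3281 ≤ 1, prefix-free code exists


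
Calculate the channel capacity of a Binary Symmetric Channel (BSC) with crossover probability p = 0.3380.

For BSC with error probability p:
C = 1 - H(p) where H(p) is binary entropy
H(0.3380) = -0.3380 × log₂(0.3380) - 0.6620 × log₂(0.6620)
H(p) = 0.9229
C = 1 - 0.9229 = 0.0771 bits/use


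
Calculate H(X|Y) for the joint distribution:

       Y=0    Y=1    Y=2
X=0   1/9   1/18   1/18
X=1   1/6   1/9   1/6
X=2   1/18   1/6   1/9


H(X|Y) = Σ_y p(y) H(X|Y=y)
  p(Y=0) = 1/3, H(X|Y=0) = 1.4591
  p(Y=1) = 1/3, H(X|Y=1) = 1.4591
  p(Y=2) = 1/3, H(X|Y=2) = 1.4591
H(X|Y) = 0.3333×1.4591 + 0.3333×1.4591 + 0.3333×1.4591 = 1.4591 bits


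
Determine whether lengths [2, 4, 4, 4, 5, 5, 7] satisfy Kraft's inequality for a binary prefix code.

Kraft inequality: Σ 2^(-l_i) ≤ 1 for prefix-free code
Calculating: 2^(-2) + 2^(-4) + 2^(-4) + 2^(-4) + 2^(-5) + 2^(-5) + 2^(-7)
= 0.25 + 0.0625 + 0.0625 + 0.0625 + 0.03125 + 0.03125 + 0.0078125
= 0.5078
Since 0.5078 ≤ 1, prefix-free code exists


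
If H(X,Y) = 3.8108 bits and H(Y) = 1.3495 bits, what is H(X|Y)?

Chain rule: H(X,Y) = H(X|Y) + H(Y)
H(X|Y) = H(X,Y) - H(Y) = 3.8108 - 1.3495 = 2.4613 bits


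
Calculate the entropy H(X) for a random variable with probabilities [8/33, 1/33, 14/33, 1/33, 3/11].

H(X) = -Σ p(x) log₂ p(x)
  -8/33 × log₂(8/33) = 0.4956
  -1/33 × log₂(1/33) = 0.1529
  -14/33 × log₂(14/33) = 0.5248
  -1/33 × log₂(1/33) = 0.1529
  -3/11 × log₂(3/11) = 0.5112
H(X) = 1.8374 bits


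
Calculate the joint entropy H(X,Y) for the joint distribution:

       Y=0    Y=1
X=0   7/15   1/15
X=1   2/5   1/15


H(X,Y) = -Σ p(x,y) log₂ p(x,y)
  p(0,0)=7/15: -0.4667 × log₂(0.4667) = 0.5131
  p(0,1)=1/15: -0.0667 × log₂(0.0667) = 0.2605
  p(1,0)=2/5: -0.4000 × log₂(0.4000) = 0.5288
  p(1,1)=1/15: -0.0667 × log₂(0.0667) = 0.2605
H(X,Y) = 1.5628 bits


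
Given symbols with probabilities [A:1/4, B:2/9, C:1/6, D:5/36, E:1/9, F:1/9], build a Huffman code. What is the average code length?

Huffman tree construction:
Combine smallest probabilities repeatedly
Resulting codes:
  A: 10 (length 2)
  B: 00 (length 2)
  C: 111 (length 3)
  D: 110 (length 3)
  E: 010 (length 3)
  F: 011 (length 3)
Average length = Σ p(s) × length(s) = 2.5278 bits


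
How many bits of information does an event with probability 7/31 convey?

Information content I(x) = -log₂(p(x))
I = -log₂(7/31) = -log₂(0.2258)
I = 2.1468 bits
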